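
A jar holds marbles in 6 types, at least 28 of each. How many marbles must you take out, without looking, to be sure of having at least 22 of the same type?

In the worst case you draw 21 of each of the 6 types: 6 × 21 = 126.
One more forces 22 of some type, so 126 + 1 = 127.

127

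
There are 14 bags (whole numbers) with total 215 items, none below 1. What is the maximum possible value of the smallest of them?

If every one of the 14 were at least 16, the total would be at least 14 × 16 = 224 > 215.
Equality holds with 9 values of 15 and 5 values of 16.

15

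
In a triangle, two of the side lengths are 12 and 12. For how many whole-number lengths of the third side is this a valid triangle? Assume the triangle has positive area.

The triangle inequality gives |12 − 12| < c < 12 + 12, i.e. 0 < c < 24.
So c can be any integer from 1 to 23: 23 values.

23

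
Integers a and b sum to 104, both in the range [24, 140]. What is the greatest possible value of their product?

2704

ab = a(104 − a) is maximized when a is as near 104/2 as the bounds allow.
Taking a = 52 and b = 52 (both in [24, 140]) gives ab = 2704.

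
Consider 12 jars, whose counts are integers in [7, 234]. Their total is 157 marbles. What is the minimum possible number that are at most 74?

Each value above 74 is at least 75, contributing at least 75 − 7 = 68 above the floor 7.
The sum exceeds the floor total 84 by 73, so at most ⌊73/68⌋ = 1 exceed 74, and at least 11 are ≤ 74.
Exactly 11 works: 11 values at 7 and 1 at 75 total 152; raise one of the low values by 5 (still ≤ 74) to hit 157.

11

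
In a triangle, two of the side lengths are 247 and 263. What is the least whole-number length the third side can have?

17

The third side must exceed |247 − 263| = 16.
The smallest integer above 16 is 17.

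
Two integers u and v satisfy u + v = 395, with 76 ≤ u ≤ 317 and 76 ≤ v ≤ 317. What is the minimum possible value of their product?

Since u + v is fixed, pushing one of them to its bound minimizes the product.
The extreme feasible split is u = 78, v = 317, giving uv = 24726.

24726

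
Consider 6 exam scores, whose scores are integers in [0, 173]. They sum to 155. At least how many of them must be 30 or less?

1

If only k of them are at most 30, the other 6 − k are at least 31, so the total is at least (6 − k)·31 + k·0.
This is ≤ 155, so (6 − k)·31 + 0k ≤ 155, which gives k ≥ 1.
Exactly 1 works: 1 value at 0 and 5 at 31 total 155.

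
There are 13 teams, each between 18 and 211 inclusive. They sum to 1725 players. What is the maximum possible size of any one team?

To make one team as large as possible, make the other 12 as small as possible.
The other 12 contribute at least 12 × 18 = 216, leaving at most 1725 − 216 = 1509.
But each team is capped at 211, so the maximum is 211.
Achievable: one at 211 and the other 12 totalling 1514, which fits since 12 × 18 ≤ 1514 ≤ 12 × 211.

211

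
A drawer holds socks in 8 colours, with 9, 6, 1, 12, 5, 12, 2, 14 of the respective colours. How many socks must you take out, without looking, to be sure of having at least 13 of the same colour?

60

In the worst case you take as many as possible of each colour without reaching 13: 9 + 6 + 1 + 12 + 5 + 12 + 2 + 12 = 59.
The next one must give 13 of some colour, so 59 + 1 = 60.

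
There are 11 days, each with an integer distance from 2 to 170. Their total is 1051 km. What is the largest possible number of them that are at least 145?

With k values at 145 or above and the rest at least 2, the sum is at least 22 + 143k.
Since the sum is 1051, we need 143k ≤ 1029, i.e. k ≤ 7.
k = 7 is achieved by 7 values at 145 and 4 at 2, total 1023; add 28 to one value (staying below 145) to reach 1051.

7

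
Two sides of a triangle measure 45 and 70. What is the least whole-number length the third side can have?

The third side must exceed |45 − 70| = 25.
The smallest integer above 25 is 26.

26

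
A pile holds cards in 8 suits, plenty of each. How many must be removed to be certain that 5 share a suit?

In the worst case you draw 4 of each of the 8 suits: 8 × 4 = 32.
One more forces 5 of some suit, so 32 + 1 = 33.

33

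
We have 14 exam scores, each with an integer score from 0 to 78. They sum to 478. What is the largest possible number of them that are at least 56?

8

If k of the values are ≥ 56, the total is ≥ 56k + 0(14 − k).
Setting 56k + 0(14 − k) ≤ 478 gives 56k ≤ 478, so k ≤ 8.
k = 8 is achieved by 8 values at 56 and 6 at 0, total 448; add 30 to one value (staying below 56) to reach 478.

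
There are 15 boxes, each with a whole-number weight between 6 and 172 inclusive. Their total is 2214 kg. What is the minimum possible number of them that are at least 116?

Each value short of 116 is at most 115, costing at least 172 − 115 = 57 against the maximum total of 2580.
We can afford to lose at most 2580 − 2214 = 366, so at most ⌊366/57⌋ = 6 fall short, and at least 9 are ≥ 116.
Exactly 9 works: 9 values at 172 and 6 at 115 total 2238; lower one of the high values by 24 (still ≥ 116) to hit 2214.

9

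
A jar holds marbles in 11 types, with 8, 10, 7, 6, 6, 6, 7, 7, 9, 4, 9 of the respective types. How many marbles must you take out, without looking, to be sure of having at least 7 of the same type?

In the worst case you take as many as possible of each type without reaching 7: 6 + 6 + 6 + 6 + 6 + 6 + 6 + 6 + 6 + 4 + 6 = 64.
The next one must give 7 of some type, so 64 + 1 = 65.

65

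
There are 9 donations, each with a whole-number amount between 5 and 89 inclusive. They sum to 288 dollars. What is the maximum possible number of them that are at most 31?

Suppose k of them are at most 31. Those contribute at most 31 each and the rest at most 89 each.
So the total is at most 31k + 89(9 − k) = 801 − 58k. This must still be ≥ 288, so k ≤ 8.
k = 8 is achieved by 8 values at 31 and 1 at 89, total 337; lower one of the 89's by 49 (still > 31) to reach 288.

8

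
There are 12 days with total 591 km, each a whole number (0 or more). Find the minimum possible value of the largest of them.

If every one of the 12 were at most 49, the total would be at most 12 × 49 = 588 < 591.
Taking 9 copies of 49 and 3 copies of 50 gives exactly 591, so 50 is attained.

50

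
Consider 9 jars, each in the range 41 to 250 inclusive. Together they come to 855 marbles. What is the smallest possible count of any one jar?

To make one jar as small as possible, make the other 8 as large as possible.
The other 8 can take up 8 × 250 = 2000 ≥ 855 − 41, so one jar can sit at its floor of 41.
Achievable: one at 41 and the other 8 totalling 814, which fits since 8 × 41 ≤ 814 ≤ 8 × 250.

41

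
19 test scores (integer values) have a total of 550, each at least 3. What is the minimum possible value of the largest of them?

The 19 values sum to 550, so their maximum is at least ⌈550/19⌉ = 29.
Taking 1 copy of 28 and 18 copies of 29 gives exactly 550, so 29 is attained.

29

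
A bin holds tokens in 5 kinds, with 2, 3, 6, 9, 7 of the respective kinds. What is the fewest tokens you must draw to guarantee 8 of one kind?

In the worst case you take as many as possible of each kind without reaching 8: 2 + 3 + 6 + 7 + 7 = 25.
The next one must give 8 of some kind, so 25 + 1 = 26.

26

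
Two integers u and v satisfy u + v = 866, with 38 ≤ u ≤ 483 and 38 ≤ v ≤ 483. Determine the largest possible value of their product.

With u + v fixed, uv peaks when the two are closest together.
Taking u = 433 and v = 433 (both in [38, 483]) gives uv = 187489.

187489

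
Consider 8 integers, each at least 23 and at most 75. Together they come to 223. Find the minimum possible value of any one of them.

To make one integer as small as possible, make the other 7 as large as possible.
The other 7 can take up 7 × 75 = 525 ≥ 223 − 23, so one integer can sit at its floor of 23.
Achievable: one at 23 and the other 7 totalling 200, which fits since 7 × 23 ≤ 200 ≤ 7 × 75.

23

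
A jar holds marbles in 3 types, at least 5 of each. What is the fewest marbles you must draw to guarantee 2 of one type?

4

You could draw 1 of every type without reaching 2 of any — 3 in all.
One more forces 2 of some type, so 3 + 1 = 4.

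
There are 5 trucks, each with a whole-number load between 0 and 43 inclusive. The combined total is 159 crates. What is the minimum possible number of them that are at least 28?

Each value short of 28 is at most 27, costing at least 43 − 27 = 16 against the maximum total of 215.
We can afford to lose at most 215 − 159 = 56, so at most ⌊56/16⌋ = 3 fall short, and at least 2 are ≥ 28.
Exactly 2 works: 2 values at 43 and 3 at 27 total 167; lower one of the high values by 8 (still ≥ 28) to hit 159.

2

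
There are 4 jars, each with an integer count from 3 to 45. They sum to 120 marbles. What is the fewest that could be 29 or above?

1

If only k of them are at least 29, the other 4 − k are at most 28, so the total is at most k·45 + (4 − k)·28.
This must reach 120, so k·45 + (4 − k)·28 ≥ 120, giving k ≥ 1.
Exactly 1 works: 1 value at 45 and 3 at 28 total 129; lower one of the high values by 9 (still ≥ 29) to hit 120.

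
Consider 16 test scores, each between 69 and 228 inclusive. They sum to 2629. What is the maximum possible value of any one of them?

228

To make one score as large as possible, make the other 15 as small as possible.
The other 15 contribute at least 15 × 69 = 1035, leaving at most 2629 − 1035 = 1594.
But each score is capped at 228, so the maximum is 228.
Achievable: one at 228 and the other 15 totalling 2401, which fits since 15 × 69 ≤ 2401 ≤ 15 × 228.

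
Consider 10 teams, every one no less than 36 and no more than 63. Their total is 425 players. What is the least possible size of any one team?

Minimizing one value means maximizing the remaining 9.
The other 9 can take up 9 × 63 = 567 ≥ 425 − 36, so one team can sit at its floor of 36.
Achievable: one at 36 and the other 9 totalling 389, which fits since 9 × 36 ≤ 389 ≤ 9 × 63.

36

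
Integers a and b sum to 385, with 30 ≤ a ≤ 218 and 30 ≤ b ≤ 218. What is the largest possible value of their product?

With a + b fixed, ab peaks when the two are closest together.
Taking a = 192 and b = 193 (both in [30, 218]) gives ab = 37056.

37056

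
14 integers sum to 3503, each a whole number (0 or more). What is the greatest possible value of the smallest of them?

250

The average is 3503/14 < 251, so some value is ≤ 250.
Equality holds with 11 values of 250 and 3 values of 251.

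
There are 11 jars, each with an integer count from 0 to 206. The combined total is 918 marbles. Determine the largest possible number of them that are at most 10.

6

Suppose k of them are at most 10. Those contribute at most 10 each and the rest at most 206 each.
So the total is at most 10k + 206(11 − k) = 2266 − 196k. This must still be ≥ 918, so k ≤ 6.
k = 6 is achieved by 6 values at 10 and 5 at 206, total 1090; lower one of the 206's by 172 (still > 10) to reach 918.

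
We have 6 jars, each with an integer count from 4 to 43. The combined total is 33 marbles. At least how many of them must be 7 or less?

4

Each value above 7 is at least 8, contributing at least 8 − 4 = 4 above the floor 4.
The sum exceeds the floor total 24 by 9, so at most ⌊9/4⌋ = 2 exceed 7, and at least 4 are ≤ 7.
Exactly 4 works: 4 values at 4 and 2 at 8 total 32; raise one of the low values by 1 (still ≤ 7) to hit 33.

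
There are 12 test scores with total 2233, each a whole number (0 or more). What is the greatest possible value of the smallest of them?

186

The 12 values sum to 2233, so their minimum is at most ⌊2233/12⌋ = 186.
Taking 11 copies of 186 and 1 copy of 187 gives exactly 2233, so 186 is attained.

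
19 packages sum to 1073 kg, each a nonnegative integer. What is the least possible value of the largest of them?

Some value must be at least ⌈1073/19⌉ = 57, since 19 × 56 = 1064 < 1073.
Taking 10 copies of 56 and 9 copies of 57 gives exactly 1073, so 57 is attained.

57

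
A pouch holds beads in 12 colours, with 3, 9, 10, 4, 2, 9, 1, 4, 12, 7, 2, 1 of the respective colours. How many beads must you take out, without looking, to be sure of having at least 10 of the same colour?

In the worst case you take as many as possible of each colour without reaching 10: 3 + 9 + 9 + 4 + 2 + 9 + 1 + 4 + 9 + 7 + 2 + 1 = 60.
The next one must give 10 of some colour, so 60 + 1 = 61.

61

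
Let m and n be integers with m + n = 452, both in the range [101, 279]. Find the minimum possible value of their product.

For a fixed sum, mn is smallest when m and n are as far apart as possible.
The extreme feasible split is m = 173, n = 279, giving mn = 48267.

48267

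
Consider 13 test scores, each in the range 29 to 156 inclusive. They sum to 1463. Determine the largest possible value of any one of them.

156

To make one score as large as possible, make the other 12 as small as possible.
The other 12 contribute at least 12 × 29 = 348, leaving at most 1463 − 348 = 1115.
But each score is capped at 156, so the maximum is 156.
Achievable: one at 156 and the other 12 totalling 1307, which fits since 12 × 29 ≤ 1307 ≤ 12 × 156.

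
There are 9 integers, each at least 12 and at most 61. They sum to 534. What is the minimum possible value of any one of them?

Minimizing one value means maximizing the remaining 8.
The other 8 contribute at most 8 × 61 = 488, leaving at least 534 − 488 = 46.
Since 46 ≥ 12, this is achievable: one at 46 and 8 at 61.

46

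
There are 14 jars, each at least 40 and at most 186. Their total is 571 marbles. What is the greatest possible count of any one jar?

51

To make one jar as large as possible, make the other 13 as small as possible.
The other 13 contribute at least 13 × 40 = 520, leaving at most 571 − 520 = 51.
Since 51 ≤ 186, this is achievable: one at 51 and 13 at 40.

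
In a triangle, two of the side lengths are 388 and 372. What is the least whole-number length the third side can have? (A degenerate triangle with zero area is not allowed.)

17

The third side must exceed |388 − 372| = 16.
The smallest integer above 16 is 17.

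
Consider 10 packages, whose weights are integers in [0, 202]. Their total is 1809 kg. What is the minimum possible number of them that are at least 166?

5

Each value short of 166 is at most 165, costing at least 202 − 165 = 37 against the maximum total of 2020.
We can afford to lose at most 2020 − 1809 = 211, so at most ⌊211/37⌋ = 5 fall short, and at least 5 are ≥ 166.
Exactly 5 works: 5 values at 202 and 5 at 165 total 1835; lower one of the high values by 26 (still ≥ 166) to hit 1809.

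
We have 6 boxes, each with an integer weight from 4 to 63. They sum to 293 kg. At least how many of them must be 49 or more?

1

If only k of them are at least 49, the other 6 − k are at most 48, so the total is at most k·63 + (6 − k)·48.
This must reach 293, so k·63 + (6 − k)·48 ≥ 293, giving k ≥ 1.
Exactly 1 works: 1 value at 63 and 5 at 48 total 303; lower one of the high values by 10 (still ≥ 49) to hit 293.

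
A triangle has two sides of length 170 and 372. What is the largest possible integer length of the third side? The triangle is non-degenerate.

The third side must be less than 170 + 372 = 542.
The largest integer below 542 is 541.

541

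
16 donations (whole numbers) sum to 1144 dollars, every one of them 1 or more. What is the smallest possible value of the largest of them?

72

Some value must be at least ⌈1144/16⌉ = 72, since 16 × 71 = 1136 < 1144.
Equality holds with 8 values of 72 and 8 values of 71.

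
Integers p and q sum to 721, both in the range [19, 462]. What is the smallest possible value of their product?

119658

pq = p(721 − p) is concave in p, so over [259, 462] it is minimized at an endpoint.
At the endpoint p = 259, q = 721 − 259 = 462, so pq = 259 × 462 = 119658.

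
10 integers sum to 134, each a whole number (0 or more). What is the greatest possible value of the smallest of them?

13

The average is 134/10 < 14, so some value is ≤ 13.
Taking 6 copies of 13 and 4 copies of 14 gives exactly 134, so 13 is attained.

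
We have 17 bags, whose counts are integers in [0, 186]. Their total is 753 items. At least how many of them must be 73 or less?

Each value above 73 is at least 74, contributing at least 74 − 0 = 74 above the floor 0.
The sum exceeds the floor total 0 by 753, so at most ⌊753/74⌋ = 10 exceed 73, and at least 7 are ≤ 73.
Exactly 7 works: 7 values at 0 and 10 at 74 total 740; raise one of the low values by 13 (still ≤ 73) to hit 753.

7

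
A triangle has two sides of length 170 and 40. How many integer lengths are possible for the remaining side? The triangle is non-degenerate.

79

The triangle inequality gives |170 − 40| < c < 170 + 40, i.e. 130 < c < 210.
So c can be any integer from 131 to 209: 79 values.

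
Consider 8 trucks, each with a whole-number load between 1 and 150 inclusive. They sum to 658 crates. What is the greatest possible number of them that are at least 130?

Suppose k of them are at least 130. Those contribute at least 130 each and the other 8 − k at least 1 each.
So the total is at least 130k + 1(8 − k) = 8 + 129k. This must be ≤ 658, giving k ≤ 5.
k = 5 is achieved by 5 values at 130 and 3 at 1, total 653; add 5 to one value (staying below 130) to reach 658.

5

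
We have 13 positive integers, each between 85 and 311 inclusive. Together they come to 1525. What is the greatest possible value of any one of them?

Maximizing one value means minimizing the remaining 12.
The other 12 contribute at least 12 × 85 = 1020, leaving at most 1525 − 1020 = 505.
But each integer is capped at 311, so the maximum is 311.
Achievable: one at 311 and the other 12 totalling 1214, which fits since 12 × 85 ≤ 1214 ≤ 12 × 311.

311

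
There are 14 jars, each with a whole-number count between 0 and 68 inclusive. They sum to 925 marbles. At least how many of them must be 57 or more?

If only k of them are at least 57, the other 14 − k are at most 56, so the total is at most k·68 + (14 − k)·56.
This must reach 925, so k·68 + (14 − k)·56 ≥ 925, giving k ≥ 12.
Exactly 12 works: 12 values at 68 and 2 at 56 total 928; lower one of the high values by 3 (still ≥ 57) to hit 925.

12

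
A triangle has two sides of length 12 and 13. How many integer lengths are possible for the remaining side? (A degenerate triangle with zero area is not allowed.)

The triangle inequality gives |12 − 13| < c < 12 + 13, i.e. 1 < c < 25.
So c can be any integer from 2 to 24: 23 values.

23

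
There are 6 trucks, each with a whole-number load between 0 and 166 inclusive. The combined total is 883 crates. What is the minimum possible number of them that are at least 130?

3

Each value short of 130 is at most 129, costing at least 166 − 129 = 37 against the maximum total of 996.
We can afford to lose at most 996 − 883 = 113, so at most ⌊113/37⌋ = 3 fall short, and at least 3 are ≥ 130.
Exactly 3 works: 3 values at 166 and 3 at 129 total 885; lower one of the high values by 2 (still ≥ 130) to hit 883.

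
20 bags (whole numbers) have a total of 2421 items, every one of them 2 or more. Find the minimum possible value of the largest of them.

122

Some value must be at least ⌈2421/20⌉ = 122, since 20 × 121 = 2420 < 2421.
Achievable: 1 of them at 122 and 19 at 121 total 2421.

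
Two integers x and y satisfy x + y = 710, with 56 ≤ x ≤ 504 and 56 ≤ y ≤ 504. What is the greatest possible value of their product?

xy = x(710 − x) is maximized when x is as near 710/2 as the bounds allow.
Taking x = 355 and y = 355 (both in [56, 504]) gives xy = 126025.

126025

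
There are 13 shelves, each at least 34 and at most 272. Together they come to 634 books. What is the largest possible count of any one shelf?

226

To make one shelf as large as possible, make the other 12 as small as possible.
The other 12 contribute at least 12 × 34 = 408, leaving at most 634 − 408 = 226.
Since 226 ≤ 272, this is achievable: one at 226 and 12 at 34.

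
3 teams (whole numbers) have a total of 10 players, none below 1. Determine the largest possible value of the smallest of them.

3

If every one of the 3 were at least 4, the total would be at least 3 × 4 = 12 > 10.
Achievable: 2 of them at 3 and 1 at 4 total 10.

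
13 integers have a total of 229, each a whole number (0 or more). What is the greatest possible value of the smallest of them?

The 13 values sum to 229, so their minimum is at most ⌊229/13⌋ = 17.
Achievable: 5 of them at 17 and 8 at 18 total 229.

17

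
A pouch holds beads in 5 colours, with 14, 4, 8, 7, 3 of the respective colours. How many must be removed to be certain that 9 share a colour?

31

In the worst case you take as many as possible of each colour without reaching 9: 8 + 4 + 8 + 7 + 3 = 30.
The next one must give 9 of some colour, so 30 + 1 = 31.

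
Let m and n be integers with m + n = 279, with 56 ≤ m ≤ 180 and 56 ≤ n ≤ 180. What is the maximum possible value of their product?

19460

For a fixed sum, the product mn is largest when m and n are as close as possible.
Taking m = 139 and n = 140 (both in [56, 180]) gives mn = 19460.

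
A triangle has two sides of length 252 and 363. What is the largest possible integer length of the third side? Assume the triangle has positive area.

The third side must be less than 252 + 363 = 615.
The largest integer below 615 is 614.

614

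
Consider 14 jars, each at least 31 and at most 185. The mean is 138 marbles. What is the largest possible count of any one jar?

185

To make one jar as large as possible, make the other 13 as small as possible.
The total is 14 × 138 = 1932.
The other 13 contribute at least 13 × 31 = 403, leaving at most 1932 − 403 = 1529.
But each jar is capped at 185, so the maximum is 185.
Achievable: one at 185 and the other 13 totalling 1747, which fits since 13 × 31 ≤ 1747 ≤ 13 × 185.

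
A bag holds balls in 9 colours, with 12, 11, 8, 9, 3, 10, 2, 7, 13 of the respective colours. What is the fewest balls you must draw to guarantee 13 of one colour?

75

In the worst case you take as many as possible of each colour without reaching 13: 12 + 11 + 8 + 9 + 3 + 10 + 2 + 7 + 12 = 74.
The next one must give 13 of some colour, so 74 + 1 = 75.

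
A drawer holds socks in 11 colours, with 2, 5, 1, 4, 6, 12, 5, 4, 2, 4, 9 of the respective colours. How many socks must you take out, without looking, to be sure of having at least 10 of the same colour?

In the worst case you take as many as possible of each colour without reaching 10: 2 + 5 + 1 + 4 + 6 + 9 + 5 + 4 + 2 + 4 + 9 = 51.
The next one must give 10 of some colour, so 51 + 1 = 52.

52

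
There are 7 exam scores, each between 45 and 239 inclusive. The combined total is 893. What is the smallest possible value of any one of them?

45

Minimizing one value means maximizing the remaining 6.
The other 6 can take up 6 × 239 = 1434 ≥ 893 − 45, so one score can sit at its floor of 45.
Achievable: one at 45 and the other 6 totalling 848, which fits since 6 × 45 ≤ 848 ≤ 6 × 239.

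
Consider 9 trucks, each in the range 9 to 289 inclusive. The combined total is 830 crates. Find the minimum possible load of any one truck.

9

To make one truck as small as possible, make the other 8 as large as possible.
The other 8 can take up 8 × 289 = 2312 ≥ 830 − 9, so one truck can sit at its floor of 9.
Achievable: one at 9 and the other 8 totalling 821, which fits since 8 × 9 ≤ 821 ≤ 8 × 289.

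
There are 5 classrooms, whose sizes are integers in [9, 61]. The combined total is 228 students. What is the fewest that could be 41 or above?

2

Each value short of 41 is at most 40, costing at least 61 − 40 = 21 against the maximum total of 305.
We can afford to lose at most 305 − 228 = 77, so at most ⌊77/21⌋ = 3 fall short, and at least 2 are ≥ 41.
Exactly 2 works: 2 values at 61 and 3 at 40 total 242; lower one of the high values by 14 (still ≥ 41) to hit 228.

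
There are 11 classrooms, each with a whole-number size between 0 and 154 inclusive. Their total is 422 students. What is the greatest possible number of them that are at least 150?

Suppose k of them are at least 150. Those contribute at least 150 each and the other 11 − k at least 0 each.
So the total is at least 150k + 0(11 − k) = 0 + 150k. This must be ≤ 422, giving k ≤ 2.
k = 2 is achieved by 2 values at 150 and 9 at 0, total 300; add 122 to one value (staying below 150) to reach 422.

2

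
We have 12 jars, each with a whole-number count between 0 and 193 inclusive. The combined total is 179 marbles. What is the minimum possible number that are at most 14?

If only k of them are at most 14, the other 12 − k are at least 15, so the total is at least (12 − k)·15 + k·0.
This is ≤ 179, so (12 − k)·15 + 0k ≤ 179, which gives k ≥ 1.
Exactly 1 works: 1 value at 0 and 11 at 15 total 165; raise one of the low values by 14 (still ≤ 14) to hit 179.

1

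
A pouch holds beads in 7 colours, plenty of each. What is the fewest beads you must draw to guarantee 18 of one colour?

You could draw 17 of every colour without reaching 18 of any — 119 in all.
One more forces 18 of some colour, so 119 + 1 = 120.

120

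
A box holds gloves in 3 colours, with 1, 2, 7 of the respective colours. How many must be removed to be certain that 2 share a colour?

4

In the worst case you take as many as possible of each colour without reaching 2: 1 + 1 + 1 = 3.
The next one must give 2 of some colour, so 3 + 1 = 4.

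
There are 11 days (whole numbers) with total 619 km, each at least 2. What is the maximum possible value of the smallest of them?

56

If every one of the 11 were at least 57, the total would be at least 11 × 57 = 627 > 619.
Equality holds with 8 values of 56 and 3 values of 57.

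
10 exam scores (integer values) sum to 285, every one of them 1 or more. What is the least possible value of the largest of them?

29

The average is 285/10 > 28, so not all 10 can be 28 or less; the largest is ≥ 29.
Achievable: 5 of them at 29 and 5 at 28 total 285.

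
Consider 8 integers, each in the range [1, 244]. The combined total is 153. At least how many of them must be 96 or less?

7

Let j be the number exceeding 96. Then the total is ≥ 97·j + 1·(8 − j) = 8 + 96j.
So 96j ≤ 145 and j ≤ 1; hence at least 8 − 1 = 7 are ≤ 96.
Exactly 7 works: 7 values at 1 and 1 at 97 total 104; raise one of the low values by 49 (still ≤ 96) to hit 153.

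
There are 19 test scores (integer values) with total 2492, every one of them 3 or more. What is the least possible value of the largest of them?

Some value must be at least ⌈2492/19⌉ = 132, since 19 × 131 = 2489 < 2492.
Taking 16 copies of 131 and 3 copies of 132 gives exactly 2492, so 132 is attained.

132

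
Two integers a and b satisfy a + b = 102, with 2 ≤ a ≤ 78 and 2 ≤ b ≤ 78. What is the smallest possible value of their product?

For a fixed sum, ab is smallest when a and b are as far apart as possible.
At the endpoint a = 24, b = 102 − 24 = 78, so ab = 24 × 78 = 1872.

1872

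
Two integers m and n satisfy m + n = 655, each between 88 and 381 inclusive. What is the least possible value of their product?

For a fixed sum, mn is smallest when m and n are as far apart as possible.
At the endpoint m = 274, n = 655 − 274 = 381, so mn = 274 × 381 = 104394.

104394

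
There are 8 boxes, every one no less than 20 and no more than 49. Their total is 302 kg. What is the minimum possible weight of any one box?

20

To make one box as small as possible, make the other 7 as large as possible.
The other 7 can take up 7 × 49 = 343 ≥ 302 − 20, so one box can sit at its floor of 20.
Achievable: one at 20 and the other 7 totalling 282, which fits since 7 × 20 ≤ 282 ≤ 7 × 49.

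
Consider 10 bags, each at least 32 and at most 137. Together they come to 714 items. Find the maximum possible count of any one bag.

To make one bag as large as possible, make the other 9 as small as possible.
The other 9 contribute at least 9 × 32 = 288, leaving at most 714 − 288 = 426.
But each bag is capped at 137, so the maximum is 137.
Achievable: one at 137 and the other 9 totalling 577, which fits since 9 × 32 ≤ 577 ≤ 9 × 137.

137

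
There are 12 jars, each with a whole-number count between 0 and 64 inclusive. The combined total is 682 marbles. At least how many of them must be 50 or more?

Suppose at most 12 − j of them reach 50; then j values are ≤ 49 and the rest ≤ 64.
The total is then ≤ 49·j + 64·(12 − j) = 768 − 15j. For this to be ≥ 682 we need j ≤ 5, so at least 12 − 5 = 7 must reach 50.
Exactly 7 works: 7 values at 64 and 5 at 49 total 693; lower one of the high values by 11 (still ≥ 50) to hit 682.

7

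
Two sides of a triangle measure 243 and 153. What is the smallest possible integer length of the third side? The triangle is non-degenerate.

The third side must exceed |243 − 153| = 90.
The smallest integer above 90 is 91.

91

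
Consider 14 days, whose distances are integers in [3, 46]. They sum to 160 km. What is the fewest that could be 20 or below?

8

If only k of them are at most 20, the other 14 − k are at least 21, so the total is at least (14 − k)·21 + k·3.
This is ≤ 160, so (14 − k)·21 + 3k ≤ 160, which gives k ≥ 8.
Exactly 8 works: 8 values at 3 and 6 at 21 total 150; raise one of the low values by 10 (still ≤ 20) to hit 160.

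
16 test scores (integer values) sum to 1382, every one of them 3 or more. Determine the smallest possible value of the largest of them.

Some value must be at least ⌈1382/16⌉ = 87, since 16 × 86 = 1376 < 1382.
Achievable: 6 of them at 87 and 10 at 86 total 1382.

87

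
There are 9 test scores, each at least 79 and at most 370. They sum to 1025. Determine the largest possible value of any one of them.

370

Maximizing one value means minimizing the remaining 8.
The other 8 contribute at least 8 × 79 = 632, leaving at most 1025 − 632 = 393.
But each score is capped at 370, so the maximum is 370.
Achievable: one at 370 and the other 8 totalling 655, which fits since 8 × 79 ≤ 655 ≤ 8 × 370.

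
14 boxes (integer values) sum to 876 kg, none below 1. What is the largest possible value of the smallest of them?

62

The 14 values sum to 876, so their minimum is at most ⌊876/14⌋ = 62.
Achievable: 6 of them at 62 and 8 at 63 total 876.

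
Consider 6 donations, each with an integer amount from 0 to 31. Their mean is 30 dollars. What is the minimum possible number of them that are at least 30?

3

The total is 6 × 30 = 180.
Suppose at most 6 − j of them reach 30; then j values are ≤ 29 and the rest ≤ 31.
The total is then ≤ 29·j + 31·(6 − j) = 186 − 2j. For this to be ≥ 180 we need j ≤ 3, so at least 6 − 3 = 3 must reach 30.
Exactly 3 works: 3 values at 31 and 3 at 29 total 180.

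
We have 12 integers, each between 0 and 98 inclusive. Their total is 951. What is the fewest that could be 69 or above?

Each value short of 69 is at most 68, costing at least 98 − 68 = 30 against the maximum total of 1176.
We can afford to lose at most 1176 − 951 = 225, so at most ⌊225/30⌋ = 7 fall short, and at least 5 are ≥ 69.
Exactly 5 works: 5 values at 98 and 7 at 68 total 966; lower one of the high values by 15 (still ≥ 69) to hit 951.

5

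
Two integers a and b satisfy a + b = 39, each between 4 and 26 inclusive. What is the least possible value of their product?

338

ab = a(39 − a) is concave in a, so over [13, 26] it is minimized at an endpoint.
At the endpoint a = 13, b = 39 − 13 = 26, so ab = 13 × 26 = 338.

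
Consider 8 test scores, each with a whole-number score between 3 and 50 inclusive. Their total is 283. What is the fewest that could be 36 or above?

1

Suppose at most 8 − j of them reach 36; then j values are ≤ 35 and the rest ≤ 50.
The total is then ≤ 35·j + 50·(8 − j) = 400 − 15j. For this to be ≥ 283 we need j ≤ 7, so at least 8 − 7 = 1 must reach 36.
Exactly 1 works: 1 value at 50 and 7 at 35 total 295; lower one of the high values by 12 (still ≥ 36) to hit 283.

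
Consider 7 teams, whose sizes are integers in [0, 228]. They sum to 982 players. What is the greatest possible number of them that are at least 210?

With k values at 210 or above and the rest at least 0, the sum is at least 0 + 210k.
Since the sum is 982, we need 210k ≤ 982, i.e. k ≤ 4.
k = 4 is achieved by 4 values at 210 and 3 at 0, total 840; add 142 to one value (staying below 210) to reach 982.

4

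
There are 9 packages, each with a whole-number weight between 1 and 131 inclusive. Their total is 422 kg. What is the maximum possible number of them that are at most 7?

6

Suppose k of them are at most 7. Those contribute at most 7 each and the rest at most 131 each.
So the total is at most 7k + 131(9 − k) = 1179 − 124k. This must still be ≥ 422, so k ≤ 6.
k = 6 is achieved by 6 values at 7 and 3 at 131, total 435; lower one of the 131's by 13 (still > 7) to reach 422.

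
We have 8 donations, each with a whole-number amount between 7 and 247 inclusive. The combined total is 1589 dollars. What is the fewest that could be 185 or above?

2

Suppose at most 8 − j of them reach 185; then j values are ≤ 184 and the rest ≤ 247.
The total is then ≤ 184·j + 247·(8 − j) = 1976 − 63j. For this to be ≥ 1589 we need j ≤ 6, so at least 8 − 6 = 2 must reach 185.
Exactly 2 works: 2 values at 247 and 6 at 184 total 1598; lower one of the high values by 9 (still ≥ 185) to hit 1589.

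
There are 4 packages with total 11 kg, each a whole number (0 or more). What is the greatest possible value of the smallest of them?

2

The 4 values sum to 11, so their minimum is at most ⌊11/4⌋ = 2.
Achievable: 1 of them at 2 and 3 at 3 total 11.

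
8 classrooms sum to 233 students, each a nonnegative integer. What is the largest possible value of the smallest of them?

The average is 233/8 < 30, so some value is ≤ 29.
Equality holds with 7 values of 29 and 1 value of 30.

29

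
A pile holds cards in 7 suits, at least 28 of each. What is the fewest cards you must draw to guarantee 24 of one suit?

162

You could draw 23 of every suit without reaching 24 of any — 161 in all.
One more forces 24 of some suit, so 161 + 1 = 162.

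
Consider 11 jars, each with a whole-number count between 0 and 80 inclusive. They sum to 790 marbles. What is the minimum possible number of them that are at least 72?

Each value short of 72 is at most 71, costing at least 80 − 71 = 9 against the maximum total of 880.
We can afford to lose at most 880 − 790 = 90, so at most ⌊90/9⌋ = 10 fall short, and at least 1 are ≥ 72.
Exactly 1 works: 1 value at 80 and 10 at 71 total 790.

1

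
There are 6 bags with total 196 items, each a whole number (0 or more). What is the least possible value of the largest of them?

33

The 6 values sum to 196, so their maximum is at least ⌈196/6⌉ = 33.
Taking 2 copies of 32 and 4 copies of 33 gives exactly 196, so 33 is attained.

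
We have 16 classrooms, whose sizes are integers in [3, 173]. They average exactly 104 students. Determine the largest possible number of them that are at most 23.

7

The total is 16 × 104 = 1664.
Suppose k of them are at most 23. Those contribute at most 23 each and the rest at most 173 each.
So the total is at most 23k + 173(16 − k) = 2768 − 150k. This must still be ≥ 1664, so k ≤ 7.
k = 7 is achieved by 7 values at 23 and 9 at 173, total 1718; lower one of the 173's by 54 (still > 23) to reach 1664.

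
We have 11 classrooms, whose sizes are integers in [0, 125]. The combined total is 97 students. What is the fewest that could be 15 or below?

Each value above 15 is at least 16, contributing at least 16 − 0 = 16 above the floor 0.
The sum exceeds the floor total 0 by 97, so at most ⌊97/16⌋ = 6 exceed 15, and at least 5 are ≤ 15.
Exactly 5 works: 5 values at 0 and 6 at 16 total 96; raise one of the low values by 1 (still ≤ 15) to hit 97.

5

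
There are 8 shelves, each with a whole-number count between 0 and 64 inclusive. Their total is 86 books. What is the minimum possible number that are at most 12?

If only k of them are at most 12, the other 8 − k are at least 13, so the total is at least (8 − k)·13 + k·0.
This is ≤ 86, so (8 − k)·13 + 0k ≤ 86, which gives k ≥ 2.
Exactly 2 works: 2 values at 0 and 6 at 13 total 78; raise one of the low values by 8 (still ≤ 12) to hit 86.

2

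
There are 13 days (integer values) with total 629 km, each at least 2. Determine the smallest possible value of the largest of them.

Some value must be at least ⌈629/13⌉ = 49, since 13 × 48 = 624 < 629.
Equality holds with 5 values of 49 and 8 values of 48.

49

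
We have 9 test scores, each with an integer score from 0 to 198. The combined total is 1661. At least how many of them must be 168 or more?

6

Suppose at most 9 − j of them reach 168; then j values are ≤ 167 and the rest ≤ 198.
The total is then ≤ 167·j + 198·(9 − j) = 1782 − 31j. For this to be ≥ 1661 we need j ≤ 3, so at least 9 − 3 = 6 must reach 168.
Exactly 6 works: 6 values at 198 and 3 at 167 total 1689; lower one of the high values by 28 (still ≥ 168) to hit 1661.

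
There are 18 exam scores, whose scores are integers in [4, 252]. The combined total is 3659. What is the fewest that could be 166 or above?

Each value short of 166 is at most 165, costing at least 252 − 165 = 87 against the maximum total of 4536.
We can afford to lose at most 4536 − 3659 = 877, so at most ⌊877/87⌋ = 10 fall short, and at least 8 are ≥ 166.
Exactly 8 works: 8 values at 252 and 10 at 165 total 3666; lower one of the high values by 7 (still ≥ 166) to hit 3659.

8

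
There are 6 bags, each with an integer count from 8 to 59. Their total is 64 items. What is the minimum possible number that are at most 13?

4

Each value above 13 is at least 14, contributing at least 14 − 8 = 6 above the floor 8.
The sum exceeds the floor total 48 by 16, so at most ⌊16/6⌋ = 2 exceed 13, and at least 4 are ≤ 13.
Exactly 4 works: 4 values at 8 and 2 at 14 total 60; raise one of the low values by 4 (still ≤ 13) to hit 64.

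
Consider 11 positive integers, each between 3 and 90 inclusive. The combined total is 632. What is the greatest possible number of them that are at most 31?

6

Suppose k of them are at most 31. Those contribute at most 31 each and the rest at most 90 each.
So the total is at most 31k + 90(11 − k) = 990 − 59k. This must still be ≥ 632, so k ≤ 6.
k = 6 is achieved by 6 values at 31 and 5 at 90, total 636; lower one of the 90's by 4 (still > 31) to reach 632.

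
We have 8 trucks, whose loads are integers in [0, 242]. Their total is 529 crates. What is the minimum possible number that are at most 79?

2

Let j be the number exceeding 79. Then the total is ≥ 80·j + 0·(8 − j) = 0 + 80j.
So 80j ≤ 529 and j ≤ 6; hence at least 8 − 6 = 2 are ≤ 79.
Exactly 2 works: 2 values at 0 and 6 at 80 total 480; raise one of the low values by 49 (still ≤ 79) to hit 529.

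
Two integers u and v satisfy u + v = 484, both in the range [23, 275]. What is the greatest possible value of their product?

uv = u(484 − u) is maximized when u is as near 484/2 as the bounds allow.
Taking u = 242 and v = 242 (both in [23, 275]) gives uv = 58564.

58564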